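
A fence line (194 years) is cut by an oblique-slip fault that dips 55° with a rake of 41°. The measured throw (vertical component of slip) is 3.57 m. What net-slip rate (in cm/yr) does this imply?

dip-slip = throw / sin(dip) = 3.57 / sin(55°) = 4.358 m
net slip = dip-slip / sin(rake) = 4.358 / sin(41°) = 6.643 m
rate = 6.643 m / 194 years = 0.0342 m/yr = 3.42 cm/yr

3.42 cm/yr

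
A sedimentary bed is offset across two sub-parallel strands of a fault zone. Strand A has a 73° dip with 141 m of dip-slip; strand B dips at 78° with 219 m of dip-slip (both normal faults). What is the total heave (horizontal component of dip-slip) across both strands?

heave_A = 141 × cos(73°) = 41.22 m
heave_B = 219 × cos(78°) = 45.53 m
total = 41.22 + 45.53 = 86.8 m

86.8 m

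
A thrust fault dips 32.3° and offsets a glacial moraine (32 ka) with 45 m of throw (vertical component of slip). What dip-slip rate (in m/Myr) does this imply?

dip-slip = throw / sin(dip) = 45 m / sin(32.3°) = 84.21 m
rate = 84.21 m / 32 ka = 0.00263 m/yr = 2630 m/Myr

2630 m/Myr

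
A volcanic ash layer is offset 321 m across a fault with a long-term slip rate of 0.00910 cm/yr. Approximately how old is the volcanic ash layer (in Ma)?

3.53 Ma

age = offset / rate = 321 m / (0.00910 cm/yr) = 3.53e+06 yr = 3.53 Ma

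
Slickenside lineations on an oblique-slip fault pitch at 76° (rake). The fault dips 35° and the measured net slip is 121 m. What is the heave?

96.2 m

dip-slip = net slip × sin(rake) = 121 m × sin(76°) = 117.4 m
heave = dip-slip × cos(dip) = 117.4 × cos(35°) = 96.2 m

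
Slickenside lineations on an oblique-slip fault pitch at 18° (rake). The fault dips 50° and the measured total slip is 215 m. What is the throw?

dip-slip = net slip × sin(rake) = 215 m × sin(18°) = 66.44 m
throw = dip-slip × sin(dip) = 66.44 × sin(50°) = 50.9 m

50.9 m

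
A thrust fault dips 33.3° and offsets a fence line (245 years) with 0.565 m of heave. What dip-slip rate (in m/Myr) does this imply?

dip-slip = heave / cos(dip) = 0.565 m / cos(33.3°) = 0.6760 m
rate = 0.6760 m / 245 years = 0.00276 m/yr = 2760 m/Myr

2760 m/Myr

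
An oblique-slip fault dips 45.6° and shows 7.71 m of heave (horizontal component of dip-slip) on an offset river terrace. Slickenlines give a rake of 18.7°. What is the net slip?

dip-slip = heave / cos(dip) = 7.71 / cos(45.6°) = 11.02 m
net slip = dip-slip / sin(rake) = 11.02 / sin(18.7°) = 34.4 m

34.4 m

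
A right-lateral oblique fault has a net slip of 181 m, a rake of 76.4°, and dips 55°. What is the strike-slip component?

42.6 m

strike-slip = net slip × cos(rake) = 181 m × cos(76.4°) = 42.6 m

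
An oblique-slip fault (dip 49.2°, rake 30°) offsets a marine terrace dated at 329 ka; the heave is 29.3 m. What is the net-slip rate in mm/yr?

0.273 mm/yr

dip-slip = heave / cos(dip) = 29.3 / cos(49.2°) = 44.84 m
net slip = dip-slip / sin(rake) = 44.84 / sin(30°) = 89.68 m
rate = 89.68 m / 329 ka = 0.000273 m/yr = 0.273 mm/yr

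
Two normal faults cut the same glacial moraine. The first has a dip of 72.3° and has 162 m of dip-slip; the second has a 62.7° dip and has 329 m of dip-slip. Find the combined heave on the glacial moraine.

heave_A = 162 × cos(72.3°) = 49.25 m
heave_B = 329 × cos(62.7°) = 150.9 m
total = 49.25 + 150.9 = 200 m

200 m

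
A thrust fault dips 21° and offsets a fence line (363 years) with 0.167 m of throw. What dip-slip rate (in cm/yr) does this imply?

0.128 cm/yr

dip-slip = throw / sin(dip) = 0.167 m / sin(21°) = 0.4660 m
rate = 0.4660 m / 363 years = 0.00128 m/yr = 0.128 cm/yr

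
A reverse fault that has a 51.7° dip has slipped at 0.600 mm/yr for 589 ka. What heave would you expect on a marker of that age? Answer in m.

dip-slip = rate × time = 0.600 mm/yr × 589 ka = 353.4 m
heave = dip-slip × cos(dip) = 353.4 × cos(51.7°) = 219 m

219 m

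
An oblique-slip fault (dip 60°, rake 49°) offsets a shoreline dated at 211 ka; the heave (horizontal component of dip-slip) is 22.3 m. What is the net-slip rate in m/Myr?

280 m/Myr

dip-slip = heave / cos(dip) = 22.3 / cos(60°) = 44.60 m
net slip = dip-slip / sin(rake) = 44.60 / sin(49°) = 59.10 m
rate = 59.10 m / 211 ka = 0.000280 m/yr = 280 m/Myr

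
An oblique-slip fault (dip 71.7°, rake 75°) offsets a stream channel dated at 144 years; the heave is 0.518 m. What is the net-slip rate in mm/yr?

dip-slip = heave / cos(dip) = 0.518 / cos(71.7°) = 1.650 m
net slip = dip-slip / sin(rake) = 1.650 / sin(75°) = 1.708 m
rate = 1.708 m / 144 years = 0.0119 m/yr = 11.9 mm/yr

11.9 mm/yr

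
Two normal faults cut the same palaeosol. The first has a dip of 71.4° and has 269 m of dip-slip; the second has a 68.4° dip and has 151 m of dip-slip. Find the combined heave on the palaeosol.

heave_A = 269 × cos(71.4°) = 85.80 m
heave_B = 151 × cos(68.4°) = 55.59 m
total = 85.80 + 55.59 = 141 m

141 m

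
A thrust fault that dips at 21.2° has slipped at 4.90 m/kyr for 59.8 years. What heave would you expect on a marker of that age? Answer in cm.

27.3 cm

dip-slip = rate × time = 4.90 m/kyr × 59.8 years = 0.2930 m
heave = dip-slip × cos(dip) = 0.2930 × cos(21.2°) = 0.273 m = 27.3 cm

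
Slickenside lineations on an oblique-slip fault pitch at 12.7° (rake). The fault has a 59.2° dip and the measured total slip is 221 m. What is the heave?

24.9 m

dip-slip = net slip × sin(rake) = 221 m × sin(12.7°) = 48.59 m
heave = dip-slip × cos(dip) = 48.59 × cos(59.2°) = 24.9 m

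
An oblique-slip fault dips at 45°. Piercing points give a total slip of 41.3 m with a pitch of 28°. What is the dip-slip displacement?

19.4 m

dip-slip = net slip × sin(rake) = 41.3 m × sin(28°) = 19.4 m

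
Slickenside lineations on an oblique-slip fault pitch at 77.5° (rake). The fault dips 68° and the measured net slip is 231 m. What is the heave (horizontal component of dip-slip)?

dip-slip = net slip × sin(rake) = 231 m × sin(77.5°) = 225.5 m
heave = dip-slip × cos(dip) = 225.5 × cos(68°) = 84.5 m

84.5 m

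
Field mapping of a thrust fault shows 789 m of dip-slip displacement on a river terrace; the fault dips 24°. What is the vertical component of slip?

throw = dip-slip × sin(dip) = 789 m × sin(24°) = 321 m

321 m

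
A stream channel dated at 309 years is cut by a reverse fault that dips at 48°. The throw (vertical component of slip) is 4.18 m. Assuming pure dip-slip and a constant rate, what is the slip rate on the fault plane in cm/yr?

dip-slip = throw / sin(dip) = 4.18 m / sin(48°) = 5.625 m
rate = 5.625 m / 309 years = 0.0182 m/yr = 1.82 cm/yr

1.82 cm/yr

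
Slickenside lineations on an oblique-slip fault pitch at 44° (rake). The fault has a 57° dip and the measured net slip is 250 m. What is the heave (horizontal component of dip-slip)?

dip-slip = net slip × sin(rake) = 250 m × sin(44°) = 173.7 m
heave = dip-slip × cos(dip) = 173.7 × cos(57°) = 94.6 m

94.6 m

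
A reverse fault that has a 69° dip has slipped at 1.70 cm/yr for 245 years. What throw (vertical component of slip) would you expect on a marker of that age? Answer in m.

dip-slip = rate × time = 1.70 cm/yr × 245 years = 4.165 m
throw = dip-slip × sin(dip) = 4.165 × sin(69°) = 3.89 m

3.89 m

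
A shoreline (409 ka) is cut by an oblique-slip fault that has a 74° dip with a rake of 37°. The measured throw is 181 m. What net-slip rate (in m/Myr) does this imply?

765 m/Myr

dip-slip = throw / sin(dip) = 181 / sin(74°) = 188.3 m
net slip = dip-slip / sin(rake) = 188.3 / sin(37°) = 312.9 m
rate = 312.9 m / 409 ka = 0.000765 m/yr = 765 m/Myr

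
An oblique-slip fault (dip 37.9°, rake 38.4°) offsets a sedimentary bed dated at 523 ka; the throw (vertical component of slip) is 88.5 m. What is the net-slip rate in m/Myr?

dip-slip = throw / sin(dip) = 88.5 / sin(37.9°) = 144.1 m
net slip = dip-slip / sin(rake) = 144.1 / sin(38.4°) = 231.9 m
rate = 231.9 m / 523 ka = 0.000443 m/yr = 443 m/Myr

443 m/Myr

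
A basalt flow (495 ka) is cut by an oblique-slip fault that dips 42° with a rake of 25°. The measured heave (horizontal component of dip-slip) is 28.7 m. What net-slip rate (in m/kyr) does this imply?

dip-slip = heave / cos(dip) = 28.7 / cos(42°) = 38.62 m
net slip = dip-slip / sin(rake) = 38.62 / sin(25°) = 91.38 m
rate = 91.38 m / 495 ka = 0.000185 m/yr = 0.185 m/kyr

0.185 m/kyr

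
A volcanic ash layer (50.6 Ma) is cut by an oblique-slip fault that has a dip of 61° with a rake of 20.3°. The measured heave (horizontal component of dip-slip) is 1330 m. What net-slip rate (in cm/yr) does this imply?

0.0156 cm/yr

dip-slip = heave / cos(dip) = 1330 / cos(61°) = 2743 m
net slip = dip-slip / sin(rake) = 2743 / sin(20.3°) = 7907 m
rate = 7907 m / 50.6 Ma = 0.000156 m/yr = 0.0156 cm/yr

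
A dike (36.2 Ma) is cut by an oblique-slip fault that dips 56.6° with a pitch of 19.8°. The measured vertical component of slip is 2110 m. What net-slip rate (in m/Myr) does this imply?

dip-slip = throw / sin(dip) = 2110 / sin(56.6°) = 2527 m
net slip = dip-slip / sin(rake) = 2527 / sin(19.8°) = 7461 m
rate = 7461 m / 36.2 Ma = 0.000206 m/yr = 206 m/Myr

206 m/Myr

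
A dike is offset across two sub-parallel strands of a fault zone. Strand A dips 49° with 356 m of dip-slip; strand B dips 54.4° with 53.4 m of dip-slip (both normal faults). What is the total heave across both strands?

265 m

heave_A = 356 × cos(49°) = 233.6 m
heave_B = 53.4 × cos(54.4°) = 31.09 m
total = 233.6 + 31.09 = 265 m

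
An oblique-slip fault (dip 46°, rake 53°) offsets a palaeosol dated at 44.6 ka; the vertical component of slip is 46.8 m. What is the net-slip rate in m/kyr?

1.83 m/kyr

dip-slip = throw / sin(dip) = 46.8 / sin(46°) = 65.06 m
net slip = dip-slip / sin(rake) = 65.06 / sin(53°) = 81.46 m
rate = 81.46 m / 44.6 ka = 0.00183 m/yr = 1.83 m/kyr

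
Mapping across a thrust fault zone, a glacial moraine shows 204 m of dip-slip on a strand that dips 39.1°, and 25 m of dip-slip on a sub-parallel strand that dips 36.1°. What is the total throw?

143 m

throw_A = 204 × sin(39.1°) = 128.7 m
throw_B = 25 × sin(36.1°) = 14.73 m
total = 128.7 + 14.73 = 143 m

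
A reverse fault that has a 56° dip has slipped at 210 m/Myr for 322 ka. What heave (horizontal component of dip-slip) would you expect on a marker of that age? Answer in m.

dip-slip = rate × time = 210 m/Myr × 322 ka = 67.62 m
heave = dip-slip × cos(dip) = 67.62 × cos(56°) = 37.8 m

37.8 m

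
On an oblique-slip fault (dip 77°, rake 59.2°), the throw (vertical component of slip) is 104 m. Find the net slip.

124 m

dip-slip = throw / sin(dip) = 104 / sin(77°) = 106.7 m
net slip = dip-slip / sin(rake) = 106.7 / sin(59.2°) = 124 m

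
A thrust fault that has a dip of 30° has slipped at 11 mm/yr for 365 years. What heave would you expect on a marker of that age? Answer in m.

dip-slip = rate × time = 11 mm/yr × 365 years = 4.015 m
heave = dip-slip × cos(dip) = 4.015 × cos(30°) = 3.48 m

3.48 m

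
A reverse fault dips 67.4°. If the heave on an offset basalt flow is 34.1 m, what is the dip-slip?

dip-slip = heave / cos(dip) = 34.1 / cos(67.4°) = 88.7 m

88.7 m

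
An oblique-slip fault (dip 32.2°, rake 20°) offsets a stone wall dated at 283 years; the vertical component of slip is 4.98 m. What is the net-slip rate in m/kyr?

dip-slip = throw / sin(dip) = 4.98 / sin(32.2°) = 9.346 m
net slip = dip-slip / sin(rake) = 9.346 / sin(20°) = 27.32 m
rate = 27.32 m / 283 years = 0.0966 m/yr = 96.6 m/kyr

96.6 m/kyr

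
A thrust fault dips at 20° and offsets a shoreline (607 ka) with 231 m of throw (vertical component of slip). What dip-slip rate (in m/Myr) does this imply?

1110 m/Myr

dip-slip = throw / sin(dip) = 231 m / sin(20°) = 675.4 m
rate = 675.4 m / 607 ka = 0.00111 m/yr = 1110 m/Myr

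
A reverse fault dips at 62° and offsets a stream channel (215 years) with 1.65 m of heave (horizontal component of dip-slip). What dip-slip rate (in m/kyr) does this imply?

dip-slip = heave / cos(dip) = 1.65 m / cos(62°) = 3.515 m
rate = 3.515 m / 215 years = 0.0163 m/yr = 16.3 m/kyr

16.3 m/kyr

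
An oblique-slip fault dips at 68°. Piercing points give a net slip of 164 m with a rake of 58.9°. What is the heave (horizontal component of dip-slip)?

dip-slip = net slip × sin(rake) = 164 m × sin(58.9°) = 140.4 m
heave = dip-slip × cos(dip) = 140.4 × cos(68°) = 52.6 m

52.6 m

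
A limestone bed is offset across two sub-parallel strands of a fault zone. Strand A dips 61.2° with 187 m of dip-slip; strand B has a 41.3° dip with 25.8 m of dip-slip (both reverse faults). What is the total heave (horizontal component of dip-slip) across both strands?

heave_A = 187 × cos(61.2°) = 90.09 m
heave_B = 25.8 × cos(41.3°) = 19.38 m
total = 90.09 + 19.38 = 109 m

109 m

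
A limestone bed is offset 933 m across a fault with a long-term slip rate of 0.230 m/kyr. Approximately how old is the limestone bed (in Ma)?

4.06 Ma

age = offset / rate = 933 m / (0.230 m/kyr) = 4.06e+06 yr = 4.06 Ma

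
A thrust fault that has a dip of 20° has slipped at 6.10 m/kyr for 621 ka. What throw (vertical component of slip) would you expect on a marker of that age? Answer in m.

1300 m

dip-slip = rate × time = 6.10 m/kyr × 621 ka = 3788 m
throw = dip-slip × sin(dip) = 3788 × sin(20°) = 1300 m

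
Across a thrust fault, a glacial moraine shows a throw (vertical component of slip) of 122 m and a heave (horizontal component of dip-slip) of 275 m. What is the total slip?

301 m

net slip = √(throw² + heave²) = √(122² + 275²) = 301 m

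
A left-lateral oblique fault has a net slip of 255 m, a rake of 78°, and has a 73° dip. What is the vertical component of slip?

dip-slip = net slip × sin(rake) = 255 m × sin(78°) = 249.4 m
throw = dip-slip × sin(dip) = 249.4 × sin(73°) = 239 m

239 m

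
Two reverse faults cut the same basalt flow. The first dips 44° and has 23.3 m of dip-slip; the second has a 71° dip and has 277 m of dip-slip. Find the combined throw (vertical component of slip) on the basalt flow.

throw_A = 23.3 × sin(44°) = 16.19 m
throw_B = 277 × sin(71°) = 261.9 m
total = 16.19 + 261.9 = 278 m

278 m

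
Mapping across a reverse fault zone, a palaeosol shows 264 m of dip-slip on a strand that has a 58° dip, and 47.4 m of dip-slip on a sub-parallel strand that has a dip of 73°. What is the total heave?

154 m

heave_A = 264 × cos(58°) = 139.9 m
heave_B = 47.4 × cos(73°) = 13.86 m
total = 139.9 + 13.86 = 154 m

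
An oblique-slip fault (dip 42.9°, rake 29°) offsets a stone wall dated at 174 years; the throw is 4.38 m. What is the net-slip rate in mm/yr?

76.3 mm/yr

dip-slip = throw / sin(dip) = 4.38 / sin(42.9°) = 6.434 m
net slip = dip-slip / sin(rake) = 6.434 / sin(29°) = 13.27 m
rate = 13.27 m / 174 years = 0.0763 m/yr = 76.3 mm/yr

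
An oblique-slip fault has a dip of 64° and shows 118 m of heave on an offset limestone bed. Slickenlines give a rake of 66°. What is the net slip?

dip-slip = heave / cos(dip) = 118 / cos(64°) = 269.2 m
net slip = dip-slip / sin(rake) = 269.2 / sin(66°) = 295 m

295 m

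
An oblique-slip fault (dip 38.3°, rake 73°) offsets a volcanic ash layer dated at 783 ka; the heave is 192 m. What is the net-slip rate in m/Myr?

dip-slip = heave / cos(dip) = 192 / cos(38.3°) = 244.7 m
net slip = dip-slip / sin(rake) = 244.7 / sin(73°) = 255.8 m
rate = 255.8 m / 783 ka = 0.000327 m/yr = 327 m/Myr

327 m/Myr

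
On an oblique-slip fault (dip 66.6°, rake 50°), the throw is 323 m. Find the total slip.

dip-slip = throw / sin(dip) = 323 / sin(66.6°) = 351.9 m
net slip = dip-slip / sin(rake) = 351.9 / sin(50°) = 459 m

459 m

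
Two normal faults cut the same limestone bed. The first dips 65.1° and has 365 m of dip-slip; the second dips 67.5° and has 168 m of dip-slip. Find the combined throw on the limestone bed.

486 m

throw_A = 365 × sin(65.1°) = 331.1 m
throw_B = 168 × sin(67.5°) = 155.2 m
total = 331.1 + 155.2 = 486 m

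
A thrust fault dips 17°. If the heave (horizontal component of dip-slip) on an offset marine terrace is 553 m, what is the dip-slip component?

578 m

dip-slip = heave / cos(dip) = 553 / cos(17°) = 578 m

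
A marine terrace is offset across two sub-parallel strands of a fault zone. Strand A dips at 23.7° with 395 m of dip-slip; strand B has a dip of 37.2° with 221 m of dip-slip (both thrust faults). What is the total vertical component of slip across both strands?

throw_A = 395 × sin(23.7°) = 158.8 m
throw_B = 221 × sin(37.2°) = 133.6 m
total = 158.8 + 133.6 = 292 m

292 m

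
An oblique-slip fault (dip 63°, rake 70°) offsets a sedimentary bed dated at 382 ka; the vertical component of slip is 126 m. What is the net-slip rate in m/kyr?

0.394 m/kyr

dip-slip = throw / sin(dip) = 126 / sin(63°) = 141.4 m
net slip = dip-slip / sin(rake) = 141.4 / sin(70°) = 150.5 m
rate = 150.5 m / 382 ka = 0.000394 m/yr = 0.394 m/kyr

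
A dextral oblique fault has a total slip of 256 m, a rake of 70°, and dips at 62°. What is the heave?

113 m

dip-slip = net slip × sin(rake) = 256 m × sin(70°) = 240.6 m
heave = dip-slip × cos(dip) = 240.6 × cos(62°) = 113 m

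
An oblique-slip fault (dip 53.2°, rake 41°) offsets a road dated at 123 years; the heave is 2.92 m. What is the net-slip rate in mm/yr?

dip-slip = heave / cos(dip) = 2.92 / cos(53.2°) = 4.875 m
net slip = dip-slip / sin(rake) = 4.875 / sin(41°) = 7.430 m
rate = 7.430 m / 123 years = 0.0604 m/yr = 60.4 mm/yr

60.4 mm/yr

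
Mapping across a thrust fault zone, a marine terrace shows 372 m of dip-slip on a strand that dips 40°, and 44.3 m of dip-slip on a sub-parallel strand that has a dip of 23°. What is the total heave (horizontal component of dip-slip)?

326 m

heave_A = 372 × cos(40°) = 285 m
heave_B = 44.3 × cos(23°) = 40.78 m
total = 285 + 40.78 = 326 m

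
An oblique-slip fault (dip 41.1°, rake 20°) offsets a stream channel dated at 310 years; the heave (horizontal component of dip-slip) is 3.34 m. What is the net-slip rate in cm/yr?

dip-slip = heave / cos(dip) = 3.34 / cos(41.1°) = 4.432 m
net slip = dip-slip / sin(rake) = 4.432 / sin(20°) = 12.96 m
rate = 12.96 m / 310 years = 0.0418 m/yr = 4.18 cm/yr

4.18 cm/yr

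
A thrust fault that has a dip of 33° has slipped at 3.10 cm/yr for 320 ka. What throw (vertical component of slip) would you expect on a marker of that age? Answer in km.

5.40 km

dip-slip = rate × time = 3.10 cm/yr × 320 ka = 9920 m
throw = dip-slip × sin(dip) = 9920 × sin(33°) = 5400 m = 5.40 km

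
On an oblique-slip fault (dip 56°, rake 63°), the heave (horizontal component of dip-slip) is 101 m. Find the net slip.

dip-slip = heave / cos(dip) = 101 / cos(56°) = 180.6 m
net slip = dip-slip / sin(rake) = 180.6 / sin(63°) = 203 m

203 m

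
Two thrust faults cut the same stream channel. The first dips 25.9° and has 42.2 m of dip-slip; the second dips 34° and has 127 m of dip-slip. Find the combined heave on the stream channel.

heave_A = 42.2 × cos(25.9°) = 37.96 m
heave_B = 127 × cos(34°) = 105.3 m
total = 37.96 + 105.3 = 143 m

143 m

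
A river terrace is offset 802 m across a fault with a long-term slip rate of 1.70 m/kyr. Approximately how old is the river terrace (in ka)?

472 ka

age = offset / rate = 802 m / (1.70 m/kyr) = 472000 yr = 472 ka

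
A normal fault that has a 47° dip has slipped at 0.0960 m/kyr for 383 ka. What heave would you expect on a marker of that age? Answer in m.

25.1 m

dip-slip = rate × time = 0.0960 m/kyr × 383 ka = 36.77 m
heave = dip-slip × cos(dip) = 36.77 × cos(47°) = 25.1 m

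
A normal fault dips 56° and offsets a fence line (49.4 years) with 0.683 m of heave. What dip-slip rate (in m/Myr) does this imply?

24700 m/Myr

dip-slip = heave / cos(dip) = 0.683 m / cos(56°) = 1.221 m
rate = 1.221 m / 49.4 years = 0.0247 m/yr = 24700 m/Myr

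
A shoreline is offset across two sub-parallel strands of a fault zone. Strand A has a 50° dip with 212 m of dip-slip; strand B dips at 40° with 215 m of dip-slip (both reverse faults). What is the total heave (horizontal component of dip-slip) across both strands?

heave_A = 212 × cos(50°) = 136.3 m
heave_B = 215 × cos(40°) = 164.7 m
total = 136.3 + 164.7 = 301 m

301 m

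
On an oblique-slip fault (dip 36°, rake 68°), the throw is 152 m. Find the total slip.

279 m

dip-slip = throw / sin(dip) = 152 / sin(36°) = 258.6 m
net slip = dip-slip / sin(rake) = 258.6 / sin(68°) = 279 m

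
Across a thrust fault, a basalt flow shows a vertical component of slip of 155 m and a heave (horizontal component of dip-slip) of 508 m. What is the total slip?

531 m

net slip = √(throw² + heave²) = √(155² + 508²) = 531 m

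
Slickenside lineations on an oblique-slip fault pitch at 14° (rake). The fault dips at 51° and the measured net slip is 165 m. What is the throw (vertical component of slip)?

dip-slip = net slip × sin(rake) = 165 m × sin(14°) = 39.92 m
throw = dip-slip × sin(dip) = 39.92 × sin(51°) = 31 m

31 m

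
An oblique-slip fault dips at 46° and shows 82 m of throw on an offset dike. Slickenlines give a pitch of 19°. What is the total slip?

350 m

dip-slip = throw / sin(dip) = 82 / sin(46°) = 114 m
net slip = dip-slip / sin(rake) = 114 / sin(19°) = 350 m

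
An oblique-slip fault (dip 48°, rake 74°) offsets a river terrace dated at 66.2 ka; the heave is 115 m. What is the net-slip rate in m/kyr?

2.70 m/kyr

dip-slip = heave / cos(dip) = 115 / cos(48°) = 171.9 m
net slip = dip-slip / sin(rake) = 171.9 / sin(74°) = 178.8 m
rate = 178.8 m / 66.2 ka = 0.00270 m/yr = 2.70 m/kyr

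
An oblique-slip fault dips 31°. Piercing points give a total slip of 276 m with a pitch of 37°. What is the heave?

dip-slip = net slip × sin(rake) = 276 m × sin(37°) = 166.1 m
heave = dip-slip × cos(dip) = 166.1 × cos(31°) = 142 m

142 m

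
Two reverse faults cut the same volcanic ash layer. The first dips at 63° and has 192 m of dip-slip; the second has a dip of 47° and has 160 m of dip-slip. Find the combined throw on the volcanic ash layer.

throw_A = 192 × sin(63°) = 171.1 m
throw_B = 160 × sin(47°) = 117 m
total = 171.1 + 117 = 288 m

288 m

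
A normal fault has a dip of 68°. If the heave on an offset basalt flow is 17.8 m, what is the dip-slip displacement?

47.5 m

dip-slip = heave / cos(dip) = 17.8 / cos(68°) = 47.5 m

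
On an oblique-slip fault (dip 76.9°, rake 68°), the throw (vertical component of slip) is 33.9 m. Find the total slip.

37.5 m

dip-slip = throw / sin(dip) = 33.9 / sin(76.9°) = 34.81 m
net slip = dip-slip / sin(rake) = 34.81 / sin(68°) = 37.5 m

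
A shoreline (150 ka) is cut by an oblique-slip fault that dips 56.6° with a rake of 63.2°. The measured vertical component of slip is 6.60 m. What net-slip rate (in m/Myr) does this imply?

dip-slip = throw / sin(dip) = 6.60 / sin(56.6°) = 7.906 m
net slip = dip-slip / sin(rake) = 7.906 / sin(63.2°) = 8.857 m
rate = 8.857 m / 150 ka = 0.0000590 m/yr = 59 m/Myr

59 m/Myr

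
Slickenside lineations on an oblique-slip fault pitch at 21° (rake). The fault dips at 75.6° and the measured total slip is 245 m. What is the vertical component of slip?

85 m

dip-slip = net slip × sin(rake) = 245 m × sin(21°) = 87.80 m
throw = dip-slip × sin(dip) = 87.80 × sin(75.6°) = 85 m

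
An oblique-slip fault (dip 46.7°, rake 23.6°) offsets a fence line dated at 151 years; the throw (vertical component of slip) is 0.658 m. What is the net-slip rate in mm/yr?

dip-slip = throw / sin(dip) = 0.658 / sin(46.7°) = 0.9041 m
net slip = dip-slip / sin(rake) = 0.9041 / sin(23.6°) = 2.258 m
rate = 2.258 m / 151 years = 0.0150 m/yr = 15 mm/yr

15 mm/yr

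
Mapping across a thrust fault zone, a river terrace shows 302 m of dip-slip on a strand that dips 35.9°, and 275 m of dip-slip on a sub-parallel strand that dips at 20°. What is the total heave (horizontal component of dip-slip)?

heave_A = 302 × cos(35.9°) = 244.6 m
heave_B = 275 × cos(20°) = 258.4 m
total = 244.6 + 258.4 = 503 m

503 m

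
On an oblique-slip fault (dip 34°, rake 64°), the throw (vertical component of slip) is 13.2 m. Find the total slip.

26.3 m

dip-slip = throw / sin(dip) = 13.2 / sin(34°) = 23.61 m
net slip = dip-slip / sin(rake) = 23.61 / sin(64°) = 26.3 m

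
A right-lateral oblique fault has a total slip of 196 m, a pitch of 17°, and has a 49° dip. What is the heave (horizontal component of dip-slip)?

37.6 m

dip-slip = net slip × sin(rake) = 196 m × sin(17°) = 57.30 m
heave = dip-slip × cos(dip) = 57.30 × cos(49°) = 37.6 m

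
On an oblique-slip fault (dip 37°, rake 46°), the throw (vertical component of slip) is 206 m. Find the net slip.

476 m

dip-slip = throw / sin(dip) = 206 / sin(37°) = 342.3 m
net slip = dip-slip / sin(rake) = 342.3 / sin(46°) = 476 m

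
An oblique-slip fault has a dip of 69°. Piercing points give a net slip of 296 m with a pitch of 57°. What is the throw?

232 m

dip-slip = net slip × sin(rake) = 296 m × sin(57°) = 248.2 m
throw = dip-slip × sin(dip) = 248.2 × sin(69°) = 232 m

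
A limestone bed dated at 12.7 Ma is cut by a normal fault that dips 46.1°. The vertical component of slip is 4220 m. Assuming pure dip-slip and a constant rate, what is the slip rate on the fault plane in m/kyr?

dip-slip = throw / sin(dip) = 4220 m / sin(46.1°) = 5857 m
rate = 5857 m / 12.7 Ma = 0.000461 m/yr = 0.461 m/kyr

0.461 m/kyr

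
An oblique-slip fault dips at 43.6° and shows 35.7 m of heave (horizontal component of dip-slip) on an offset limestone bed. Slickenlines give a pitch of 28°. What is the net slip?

105 m

dip-slip = heave / cos(dip) = 35.7 / cos(43.6°) = 49.30 m
net slip = dip-slip / sin(rake) = 49.30 / sin(28°) = 105 m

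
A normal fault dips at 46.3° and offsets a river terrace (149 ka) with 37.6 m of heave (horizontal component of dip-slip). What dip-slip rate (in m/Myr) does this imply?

365 m/Myr

dip-slip = heave / cos(dip) = 37.6 m / cos(46.3°) = 54.42 m
rate = 54.42 m / 149 ka = 0.000365 m/yr = 365 m/Myr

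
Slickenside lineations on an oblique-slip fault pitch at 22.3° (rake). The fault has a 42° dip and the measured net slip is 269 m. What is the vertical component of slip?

dip-slip = net slip × sin(rake) = 269 m × sin(22.3°) = 102.1 m
throw = dip-slip × sin(dip) = 102.1 × sin(42°) = 68.3 m

68.3 m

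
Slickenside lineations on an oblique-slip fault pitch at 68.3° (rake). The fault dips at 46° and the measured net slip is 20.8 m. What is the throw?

13.9 m

dip-slip = net slip × sin(rake) = 20.8 m × sin(68.3°) = 19.33 m
throw = dip-slip × sin(dip) = 19.33 × sin(46°) = 13.9 m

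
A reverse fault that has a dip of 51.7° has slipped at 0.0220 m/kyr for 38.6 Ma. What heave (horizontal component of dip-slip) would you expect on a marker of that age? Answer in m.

526 m

dip-slip = rate × time = 0.0220 m/kyr × 38.6 Ma = 849.2 m
heave = dip-slip × cos(dip) = 849.2 × cos(51.7°) = 526 m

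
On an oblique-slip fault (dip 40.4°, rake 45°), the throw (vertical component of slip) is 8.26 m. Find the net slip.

dip-slip = throw / sin(dip) = 8.26 / sin(40.4°) = 12.74 m
net slip = dip-slip / sin(rake) = 12.74 / sin(45°) = 18 m

18 m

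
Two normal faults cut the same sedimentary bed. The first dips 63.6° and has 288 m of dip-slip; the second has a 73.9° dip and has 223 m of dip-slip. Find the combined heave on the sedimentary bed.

190 m

heave_A = 288 × cos(63.6°) = 128.1 m
heave_B = 223 × cos(73.9°) = 61.84 m
total = 128.1 + 61.84 = 190 m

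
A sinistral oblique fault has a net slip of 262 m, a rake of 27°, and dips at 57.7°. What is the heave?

63.6 m

dip-slip = net slip × sin(rake) = 262 m × sin(27°) = 118.9 m
heave = dip-slip × cos(dip) = 118.9 × cos(57.7°) = 63.6 m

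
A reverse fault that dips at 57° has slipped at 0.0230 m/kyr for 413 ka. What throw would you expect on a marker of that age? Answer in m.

dip-slip = rate × time = 0.0230 m/kyr × 413 ka = 9.499 m
throw = dip-slip × sin(dip) = 9.499 × sin(57°) = 7.97 m

7.97 m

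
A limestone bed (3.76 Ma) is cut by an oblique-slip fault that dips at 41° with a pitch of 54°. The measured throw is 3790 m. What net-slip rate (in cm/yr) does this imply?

0.190 cm/yr

dip-slip = throw / sin(dip) = 3790 / sin(41°) = 5777 m
net slip = dip-slip / sin(rake) = 5777 / sin(54°) = 7141 m
rate = 7141 m / 3.76 Ma = 0.00190 m/yr = 0.190 cm/yr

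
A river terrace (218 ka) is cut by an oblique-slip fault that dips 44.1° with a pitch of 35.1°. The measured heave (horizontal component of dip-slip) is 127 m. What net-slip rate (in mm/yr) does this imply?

1.41 mm/yr

dip-slip = heave / cos(dip) = 127 / cos(44.1°) = 176.8 m
net slip = dip-slip / sin(rake) = 176.8 / sin(35.1°) = 307.6 m
rate = 307.6 m / 218 ka = 0.00141 m/yr = 1.41 mm/yr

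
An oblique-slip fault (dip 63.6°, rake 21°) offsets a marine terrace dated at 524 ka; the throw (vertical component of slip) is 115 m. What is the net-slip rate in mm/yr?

dip-slip = throw / sin(dip) = 115 / sin(63.6°) = 128.4 m
net slip = dip-slip / sin(rake) = 128.4 / sin(21°) = 358.3 m
rate = 358.3 m / 524 ka = 0.000684 m/yr = 0.684 mm/yr

0.684 mm/yr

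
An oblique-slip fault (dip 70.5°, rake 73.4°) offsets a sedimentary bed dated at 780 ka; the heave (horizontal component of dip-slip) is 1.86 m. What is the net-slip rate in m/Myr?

7.45 m/Myr

dip-slip = heave / cos(dip) = 1.86 / cos(70.5°) = 5.572 m
net slip = dip-slip / sin(rake) = 5.572 / sin(73.4°) = 5.814 m
rate = 5.814 m / 780 ka = 0.00000745 m/yr = 7.45 m/Myr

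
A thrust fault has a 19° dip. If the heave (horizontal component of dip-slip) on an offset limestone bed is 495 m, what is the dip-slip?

524 m

dip-slip = heave / cos(dip) = 495 / cos(19°) = 524 m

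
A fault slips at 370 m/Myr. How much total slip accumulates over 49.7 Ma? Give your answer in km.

18.4 km

slip = rate × time = 370 m/Myr × 49.7 Ma = 18400 m = 18.4 km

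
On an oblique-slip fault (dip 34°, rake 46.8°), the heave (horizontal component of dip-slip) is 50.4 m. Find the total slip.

dip-slip = heave / cos(dip) = 50.4 / cos(34°) = 60.79 m
net slip = dip-slip / sin(rake) = 60.79 / sin(46.8°) = 83.4 m

83.4 m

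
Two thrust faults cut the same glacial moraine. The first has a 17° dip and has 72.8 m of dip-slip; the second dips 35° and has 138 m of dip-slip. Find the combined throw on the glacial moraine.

100 m

throw_A = 72.8 × sin(17°) = 21.28 m
throw_B = 138 × sin(35°) = 79.15 m
total = 21.28 + 79.15 = 100 m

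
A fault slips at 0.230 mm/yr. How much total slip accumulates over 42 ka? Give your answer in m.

slip = rate × time = 0.230 mm/yr × 42 ka = 9.66 m

9.66 m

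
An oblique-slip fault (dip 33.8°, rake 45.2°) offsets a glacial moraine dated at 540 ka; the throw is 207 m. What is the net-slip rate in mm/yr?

dip-slip = throw / sin(dip) = 207 / sin(33.8°) = 372.1 m
net slip = dip-slip / sin(rake) = 372.1 / sin(45.2°) = 524.4 m
rate = 524.4 m / 540 ka = 0.000971 m/yr = 0.971 mm/yr

0.971 mm/yr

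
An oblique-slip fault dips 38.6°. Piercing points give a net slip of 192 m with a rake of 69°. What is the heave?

140 m

dip-slip = net slip × sin(rake) = 192 m × sin(69°) = 179.2 m
heave = dip-slip × cos(dip) = 179.2 × cos(38.6°) = 140 m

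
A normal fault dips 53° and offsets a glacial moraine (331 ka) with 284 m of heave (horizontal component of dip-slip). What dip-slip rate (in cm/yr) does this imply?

0.143 cm/yr

dip-slip = heave / cos(dip) = 284 m / cos(53°) = 471.9 m
rate = 471.9 m / 331 ka = 0.00143 m/yr = 0.143 cm/yr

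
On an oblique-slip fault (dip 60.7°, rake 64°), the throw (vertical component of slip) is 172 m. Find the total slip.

dip-slip = throw / sin(dip) = 172 / sin(60.7°) = 197.2 m
net slip = dip-slip / sin(rake) = 197.2 / sin(64°) = 219 m

219 m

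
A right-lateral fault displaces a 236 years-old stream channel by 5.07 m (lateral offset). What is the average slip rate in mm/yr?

21.5 mm/yr

rate = 5.07 m / 236 years = 0.0215 m/yr = 21.5 mm/yr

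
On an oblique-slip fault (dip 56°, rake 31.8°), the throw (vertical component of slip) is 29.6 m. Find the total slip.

67.8 m

dip-slip = throw / sin(dip) = 29.6 / sin(56°) = 35.70 m
net slip = dip-slip / sin(rake) = 35.70 / sin(31.8°) = 67.8 m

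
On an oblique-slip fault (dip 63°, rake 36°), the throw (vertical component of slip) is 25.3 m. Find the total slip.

dip-slip = throw / sin(dip) = 25.3 / sin(63°) = 28.39 m
net slip = dip-slip / sin(rake) = 28.39 / sin(36°) = 48.3 m

48.3 m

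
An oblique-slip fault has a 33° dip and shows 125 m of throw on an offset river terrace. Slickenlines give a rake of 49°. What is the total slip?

dip-slip = throw / sin(dip) = 125 / sin(33°) = 229.5 m
net slip = dip-slip / sin(rake) = 229.5 / sin(49°) = 304 m

304 m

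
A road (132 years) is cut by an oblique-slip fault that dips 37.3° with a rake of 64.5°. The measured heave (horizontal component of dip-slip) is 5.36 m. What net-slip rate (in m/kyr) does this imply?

56.6 m/kyr

dip-slip = heave / cos(dip) = 5.36 / cos(37.3°) = 6.738 m
net slip = dip-slip / sin(rake) = 6.738 / sin(64.5°) = 7.465 m
rate = 7.465 m / 132 years = 0.0566 m/yr = 56.6 m/kyr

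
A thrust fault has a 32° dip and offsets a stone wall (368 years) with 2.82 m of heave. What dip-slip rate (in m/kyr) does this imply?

9.04 m/kyr

dip-slip = heave / cos(dip) = 2.82 m / cos(32°) = 3.325 m
rate = 3.325 m / 368 years = 0.00904 m/yr = 9.04 m/kyr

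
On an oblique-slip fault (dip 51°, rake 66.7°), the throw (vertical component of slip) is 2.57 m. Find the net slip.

dip-slip = throw / sin(dip) = 2.57 / sin(51°) = 3.307 m
net slip = dip-slip / sin(rake) = 3.307 / sin(66.7°) = 3.60 m

3.60 m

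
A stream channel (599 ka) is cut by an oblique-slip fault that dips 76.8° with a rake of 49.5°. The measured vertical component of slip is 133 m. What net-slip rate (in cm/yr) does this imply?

dip-slip = throw / sin(dip) = 133 / sin(76.8°) = 136.6 m
net slip = dip-slip / sin(rake) = 136.6 / sin(49.5°) = 179.7 m
rate = 179.7 m / 599 ka = 0.000300 m/yr = 0.0300 cm/yr

0.0300 cm/yr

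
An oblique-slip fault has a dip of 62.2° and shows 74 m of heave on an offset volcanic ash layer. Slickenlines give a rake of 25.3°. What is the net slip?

371 m

dip-slip = heave / cos(dip) = 74 / cos(62.2°) = 158.7 m
net slip = dip-slip / sin(rake) = 158.7 / sin(25.3°) = 371 m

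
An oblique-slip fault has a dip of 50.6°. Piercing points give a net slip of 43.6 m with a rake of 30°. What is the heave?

13.8 m

dip-slip = net slip × sin(rake) = 43.6 m × sin(30°) = 21.80 m
heave = dip-slip × cos(dip) = 21.80 × cos(50.6°) = 13.8 m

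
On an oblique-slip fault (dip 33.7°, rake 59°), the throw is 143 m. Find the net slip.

dip-slip = throw / sin(dip) = 143 / sin(33.7°) = 257.7 m
net slip = dip-slip / sin(rake) = 257.7 / sin(59°) = 301 m

301 m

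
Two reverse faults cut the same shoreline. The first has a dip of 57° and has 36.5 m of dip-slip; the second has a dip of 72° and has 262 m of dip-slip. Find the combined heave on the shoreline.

heave_A = 36.5 × cos(57°) = 19.88 m
heave_B = 262 × cos(72°) = 80.96 m
total = 19.88 + 80.96 = 101 m

101 m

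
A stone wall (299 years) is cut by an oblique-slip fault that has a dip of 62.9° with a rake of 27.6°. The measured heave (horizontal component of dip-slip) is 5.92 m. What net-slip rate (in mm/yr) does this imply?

93.8 mm/yr

dip-slip = heave / cos(dip) = 5.92 / cos(62.9°) = 13 m
net slip = dip-slip / sin(rake) = 13 / sin(27.6°) = 28.05 m
rate = 28.05 m / 299 years = 0.0938 m/yr = 93.8 mm/yr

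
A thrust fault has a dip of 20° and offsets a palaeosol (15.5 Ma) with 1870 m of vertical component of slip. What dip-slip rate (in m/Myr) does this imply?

353 m/Myr

dip-slip = throw / sin(dip) = 1870 m / sin(20°) = 5468 m
rate = 5468 m / 15.5 Ma = 0.000353 m/yr = 353 m/Myr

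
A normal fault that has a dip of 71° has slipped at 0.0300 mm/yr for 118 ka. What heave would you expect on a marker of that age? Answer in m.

1.15 m

dip-slip = rate × time = 0.0300 mm/yr × 118 ka = 3.540 m
heave = dip-slip × cos(dip) = 3.540 × cos(71°) = 1.15 m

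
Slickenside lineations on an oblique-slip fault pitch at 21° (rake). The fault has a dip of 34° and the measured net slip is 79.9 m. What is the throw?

dip-slip = net slip × sin(rake) = 79.9 m × sin(21°) = 28.63 m
throw = dip-slip × sin(dip) = 28.63 × sin(34°) = 16 m

16 m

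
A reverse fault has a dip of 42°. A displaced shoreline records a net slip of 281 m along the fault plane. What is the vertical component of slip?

throw = dip-slip × sin(dip) = 281 m × sin(42°) = 188 m

188 m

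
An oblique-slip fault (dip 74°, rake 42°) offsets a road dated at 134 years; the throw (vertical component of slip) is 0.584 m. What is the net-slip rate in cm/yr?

dip-slip = throw / sin(dip) = 0.584 / sin(74°) = 0.6075 m
net slip = dip-slip / sin(rake) = 0.6075 / sin(42°) = 0.9079 m
rate = 0.9079 m / 134 years = 0.00678 m/yr = 0.678 cm/yr

0.678 cm/yr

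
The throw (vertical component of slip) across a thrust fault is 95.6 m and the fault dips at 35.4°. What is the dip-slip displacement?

dip-slip = throw / sin(dip) = 95.6 / sin(35.4°) = 165 m

165 m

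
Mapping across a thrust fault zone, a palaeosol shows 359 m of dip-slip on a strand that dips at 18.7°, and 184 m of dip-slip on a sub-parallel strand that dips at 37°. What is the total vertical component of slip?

226 m

throw_A = 359 × sin(18.7°) = 115.1 m
throw_B = 184 × sin(37°) = 110.7 m
total = 115.1 + 110.7 = 226 m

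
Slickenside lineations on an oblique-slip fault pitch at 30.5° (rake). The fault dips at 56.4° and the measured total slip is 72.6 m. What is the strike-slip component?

strike-slip = net slip × cos(rake) = 72.6 m × cos(30.5°) = 62.6 m

62.6 m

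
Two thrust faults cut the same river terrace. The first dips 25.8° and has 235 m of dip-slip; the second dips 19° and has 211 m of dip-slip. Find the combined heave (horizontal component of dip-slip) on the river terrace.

411 m

heave_A = 235 × cos(25.8°) = 211.6 m
heave_B = 211 × cos(19°) = 199.5 m
total = 211.6 + 199.5 = 411 m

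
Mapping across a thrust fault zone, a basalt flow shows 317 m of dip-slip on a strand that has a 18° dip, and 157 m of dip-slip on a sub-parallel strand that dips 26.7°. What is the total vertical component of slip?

throw_A = 317 × sin(18°) = 97.96 m
throw_B = 157 × sin(26.7°) = 70.54 m
total = 97.96 + 70.54 = 169 m

169 m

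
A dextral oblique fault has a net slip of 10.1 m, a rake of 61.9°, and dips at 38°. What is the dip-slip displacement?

dip-slip = net slip × sin(rake) = 10.1 m × sin(61.9°) = 8.91 m

8.91 m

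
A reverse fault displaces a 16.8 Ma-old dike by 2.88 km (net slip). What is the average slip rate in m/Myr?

171 m/Myr

rate = 2.88 km / 16.8 Ma = 0.000171 m/yr = 171 m/Myr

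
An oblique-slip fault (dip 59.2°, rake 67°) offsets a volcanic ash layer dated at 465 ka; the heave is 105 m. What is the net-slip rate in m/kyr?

0.479 m/kyr

dip-slip = heave / cos(dip) = 105 / cos(59.2°) = 205.1 m
net slip = dip-slip / sin(rake) = 205.1 / sin(67°) = 222.8 m
rate = 222.8 m / 465 ka = 0.000479 m/yr = 0.479 m/kyr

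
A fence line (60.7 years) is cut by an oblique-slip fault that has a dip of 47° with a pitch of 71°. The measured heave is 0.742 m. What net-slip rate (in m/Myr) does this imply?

19000 m/Myr

dip-slip = heave / cos(dip) = 0.742 / cos(47°) = 1.088 m
net slip = dip-slip / sin(rake) = 1.088 / sin(71°) = 1.151 m
rate = 1.151 m / 60.7 years = 0.0190 m/yr = 19000 m/Myr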